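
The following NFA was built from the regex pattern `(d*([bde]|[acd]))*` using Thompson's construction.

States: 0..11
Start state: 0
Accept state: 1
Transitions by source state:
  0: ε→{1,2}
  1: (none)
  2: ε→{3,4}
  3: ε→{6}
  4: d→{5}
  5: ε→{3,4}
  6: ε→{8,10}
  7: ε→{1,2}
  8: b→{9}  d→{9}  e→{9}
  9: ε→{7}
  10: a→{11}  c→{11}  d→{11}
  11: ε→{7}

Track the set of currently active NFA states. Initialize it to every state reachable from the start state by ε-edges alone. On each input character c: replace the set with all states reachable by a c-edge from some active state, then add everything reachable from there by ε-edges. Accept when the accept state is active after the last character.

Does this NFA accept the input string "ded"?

S₀ = ε-closure({0}) = {0,1,2,3,4,6,8,10}
'd' @ 1: {1,2,3,4,5,6,7,8,9,10,11}  (accept∈set)
'e' @ 2: {1,2,3,4,6,7,8,9,10}  (accept∈set)
'd' @ 3: {1,2,3,4,5,6,7,8,9,10,11}  (accept∈set)
final: {1,2,3,4,5,6,7,8,9,10,11}; accept 1 in set

Answer: ACCEPT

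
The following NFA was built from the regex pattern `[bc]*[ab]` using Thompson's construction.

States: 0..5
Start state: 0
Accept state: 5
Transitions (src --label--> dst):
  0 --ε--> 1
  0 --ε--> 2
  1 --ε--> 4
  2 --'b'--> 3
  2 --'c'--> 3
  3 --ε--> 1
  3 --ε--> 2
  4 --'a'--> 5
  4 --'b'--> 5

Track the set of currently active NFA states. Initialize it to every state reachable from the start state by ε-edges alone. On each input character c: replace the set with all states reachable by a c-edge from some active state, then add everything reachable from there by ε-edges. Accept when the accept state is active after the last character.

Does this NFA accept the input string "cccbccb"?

Answer: ACCEPT

Trace:
initial (ε-close {0}): {0,1,2,4}
'c' @ 1: {1,2,3,4}
'c' @ 2: {1,2,3,4}
'c' @ 3: {1,2,3,4}
'b' @ 4: {1,2,3,4,5}  ✓accept
'c' @ 5: {1,2,3,4}
'c' @ 6: {1,2,3,4}
'b' @ 7: {1,2,3,4,5}  ✓accept
final: {1,2,3,4,5}; accept 5 in set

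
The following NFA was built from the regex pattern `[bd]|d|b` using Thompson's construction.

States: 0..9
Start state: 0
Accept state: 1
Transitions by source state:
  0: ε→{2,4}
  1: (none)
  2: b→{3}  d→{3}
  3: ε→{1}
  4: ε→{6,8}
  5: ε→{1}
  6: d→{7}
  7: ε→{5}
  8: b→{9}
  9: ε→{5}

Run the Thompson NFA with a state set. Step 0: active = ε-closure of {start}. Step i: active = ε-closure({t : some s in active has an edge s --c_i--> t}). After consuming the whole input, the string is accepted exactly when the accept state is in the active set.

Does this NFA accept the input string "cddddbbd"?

Answer: REJECT

Derivation:
initial (ε-close {0}): {0,2,4,6,8}
'c' @ 1: {}  — no active states
rest 'ddddbbd' ignored (set empty)
final: {}; accept 1 not in set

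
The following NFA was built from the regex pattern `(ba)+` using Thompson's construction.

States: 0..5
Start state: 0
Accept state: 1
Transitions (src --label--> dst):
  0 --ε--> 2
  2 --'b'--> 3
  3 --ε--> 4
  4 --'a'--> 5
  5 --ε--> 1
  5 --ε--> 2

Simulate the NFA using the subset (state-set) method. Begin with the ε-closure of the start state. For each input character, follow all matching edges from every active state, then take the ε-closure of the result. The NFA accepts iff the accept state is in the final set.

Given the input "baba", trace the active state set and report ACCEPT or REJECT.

S₀ = ε-closure({0}) = {0,2}
'b' @ 1: {3,4}
'a' @ 2: {1,2,5}  ✓accept
'b' @ 3: {3,4}
'a' @ 4: {1,2,5}  ✓accept
after full input: {1,2,5}  (accept=1 in)

Answer: ACCEPT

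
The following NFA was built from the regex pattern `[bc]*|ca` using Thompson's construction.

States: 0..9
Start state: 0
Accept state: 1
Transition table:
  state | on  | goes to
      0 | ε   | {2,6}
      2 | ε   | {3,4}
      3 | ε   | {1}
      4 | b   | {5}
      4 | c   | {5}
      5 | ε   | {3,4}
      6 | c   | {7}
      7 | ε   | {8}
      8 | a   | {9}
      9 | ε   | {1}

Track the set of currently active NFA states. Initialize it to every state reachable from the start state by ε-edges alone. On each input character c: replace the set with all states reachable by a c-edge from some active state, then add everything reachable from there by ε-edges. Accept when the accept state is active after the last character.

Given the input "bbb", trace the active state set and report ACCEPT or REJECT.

S₀ = ε-closure({0}) = {0,1,2,3,4,6}
'b' @ 1: {1,3,4,5}  (accept∈set)
'b' @ 2: {1,3,4,5}  (accept∈set)
'b' @ 3: {1,3,4,5}  (accept∈set)
after full input: {1,3,4,5}  (accept=1 in)

Answer: ACCEPT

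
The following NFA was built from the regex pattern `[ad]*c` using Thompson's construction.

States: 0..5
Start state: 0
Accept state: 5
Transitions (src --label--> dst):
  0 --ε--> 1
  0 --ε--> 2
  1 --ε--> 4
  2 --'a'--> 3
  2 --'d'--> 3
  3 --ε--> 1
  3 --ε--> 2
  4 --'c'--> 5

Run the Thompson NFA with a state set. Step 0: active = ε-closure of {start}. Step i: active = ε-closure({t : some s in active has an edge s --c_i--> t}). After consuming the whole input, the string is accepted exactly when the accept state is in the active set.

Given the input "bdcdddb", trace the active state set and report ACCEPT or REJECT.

start: ε-closure({0}) = {0,1,2,4}
'b' @ 1: {}  — dead — no transitions
rest 'dcdddb' ignored (set empty)
after full input: {}  (accept=5 not in)

Answer: REJECT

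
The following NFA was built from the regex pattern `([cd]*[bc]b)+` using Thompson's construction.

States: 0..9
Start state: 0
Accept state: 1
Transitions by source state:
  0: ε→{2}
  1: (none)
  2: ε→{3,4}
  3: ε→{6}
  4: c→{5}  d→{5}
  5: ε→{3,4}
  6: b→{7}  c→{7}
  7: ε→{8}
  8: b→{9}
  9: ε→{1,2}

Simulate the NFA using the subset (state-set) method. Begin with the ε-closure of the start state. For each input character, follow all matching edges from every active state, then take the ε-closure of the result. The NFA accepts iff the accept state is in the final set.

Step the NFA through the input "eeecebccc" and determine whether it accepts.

initial (ε-close {0}): {0,2,3,4,6}
'e' @ 1: {}  — dead — no transitions
rest 'eecebccc' ignored (set empty)
after full input: {}  (accept=1 not in)

Answer: REJECT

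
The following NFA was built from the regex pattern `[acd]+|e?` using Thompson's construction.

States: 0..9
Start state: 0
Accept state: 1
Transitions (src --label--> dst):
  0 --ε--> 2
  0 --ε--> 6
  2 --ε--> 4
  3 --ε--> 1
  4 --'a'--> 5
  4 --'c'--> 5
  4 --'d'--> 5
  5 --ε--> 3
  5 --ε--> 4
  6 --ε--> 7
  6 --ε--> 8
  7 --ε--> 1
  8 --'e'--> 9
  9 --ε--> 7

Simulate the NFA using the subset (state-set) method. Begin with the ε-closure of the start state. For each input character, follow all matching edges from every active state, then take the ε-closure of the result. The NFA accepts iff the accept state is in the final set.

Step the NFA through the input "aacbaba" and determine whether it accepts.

S₀ = ε-closure({0}) = {0,1,2,4,6,7,8}
'a' @ 1: {1,3,4,5}  (accept∈set)
'a' @ 2: {1,3,4,5}  (accept∈set)
'c' @ 3: {1,3,4,5}  (accept∈set)
'b' @ 4: {}  — dead — no transitions
rest 'aba' ignored (set empty)
final: {}; accept 1 not in set

Answer: REJECT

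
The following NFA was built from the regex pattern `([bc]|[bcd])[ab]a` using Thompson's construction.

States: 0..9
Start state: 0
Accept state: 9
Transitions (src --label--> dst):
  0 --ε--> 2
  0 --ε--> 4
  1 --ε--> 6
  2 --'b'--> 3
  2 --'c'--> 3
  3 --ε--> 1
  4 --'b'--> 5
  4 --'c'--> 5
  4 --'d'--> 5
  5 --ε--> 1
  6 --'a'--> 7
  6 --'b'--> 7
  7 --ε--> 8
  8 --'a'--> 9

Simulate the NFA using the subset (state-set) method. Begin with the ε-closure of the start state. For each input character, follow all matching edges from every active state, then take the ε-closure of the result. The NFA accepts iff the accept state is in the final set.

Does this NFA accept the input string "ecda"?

S₀ = ε-closure({0}) = {0,2,4}
'e' @ 1: {}  — dead — no transitions
rest 'cda' ignored (set empty)
end set {} — state 9 not in

Answer: REJECT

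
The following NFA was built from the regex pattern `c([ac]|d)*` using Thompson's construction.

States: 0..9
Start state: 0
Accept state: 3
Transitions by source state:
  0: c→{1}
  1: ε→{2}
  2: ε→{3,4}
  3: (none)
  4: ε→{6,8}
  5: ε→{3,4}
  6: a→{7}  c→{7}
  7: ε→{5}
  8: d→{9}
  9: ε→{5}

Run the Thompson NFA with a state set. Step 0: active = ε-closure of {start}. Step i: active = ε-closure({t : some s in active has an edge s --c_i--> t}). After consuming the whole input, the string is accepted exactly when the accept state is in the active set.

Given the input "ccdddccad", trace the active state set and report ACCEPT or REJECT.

S₀ = ε-closure({0}) = {0}
'c' @ 1: {1,2,3,4,6,8}  ✓accept
'c' @ 2: {3,4,5,6,7,8}  ✓accept
'd' @ 3: {3,4,5,6,8,9}  ✓accept
'd' @ 4: {3,4,5,6,8,9}  ✓accept
'd' @ 5: {3,4,5,6,8,9}  ✓accept
'c' @ 6: {3,4,5,6,7,8}  ✓accept
'c' @ 7: {3,4,5,6,7,8}  ✓accept
'a' @ 8: {3,4,5,6,7,8}  ✓accept
'd' @ 9: {3,4,5,6,8,9}  ✓accept
after full input: {3,4,5,6,8,9}  (accept=3 in)

Answer: ACCEPT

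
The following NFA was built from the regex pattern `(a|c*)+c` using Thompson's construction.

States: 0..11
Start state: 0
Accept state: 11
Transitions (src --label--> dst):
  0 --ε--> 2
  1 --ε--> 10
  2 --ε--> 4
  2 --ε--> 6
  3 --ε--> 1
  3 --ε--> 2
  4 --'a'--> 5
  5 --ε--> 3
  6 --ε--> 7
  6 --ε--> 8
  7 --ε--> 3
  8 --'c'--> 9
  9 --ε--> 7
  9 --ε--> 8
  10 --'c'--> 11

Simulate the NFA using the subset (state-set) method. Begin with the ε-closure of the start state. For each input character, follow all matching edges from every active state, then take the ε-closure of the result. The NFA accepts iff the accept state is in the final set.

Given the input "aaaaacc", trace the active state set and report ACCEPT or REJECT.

S₀ = ε-closure({0}) = {0,1,2,3,4,6,7,8,10}
'a' @ 1: {1,2,3,4,5,6,7,8,10}
'a' @ 2: {1,2,3,4,5,6,7,8,10}
'a' @ 3: {1,2,3,4,5,6,7,8,10}
'a' @ 4: {1,2,3,4,5,6,7,8,10}
'a' @ 5: {1,2,3,4,5,6,7,8,10}
'c' @ 6: {1,2,3,4,6,7,8,9,10,11}  [accepting]
'c' @ 7: {1,2,3,4,6,7,8,9,10,11}  [accepting]
end set {1,2,3,4,6,7,8,9,10,11} — state 11 in

Answer: ACCEPT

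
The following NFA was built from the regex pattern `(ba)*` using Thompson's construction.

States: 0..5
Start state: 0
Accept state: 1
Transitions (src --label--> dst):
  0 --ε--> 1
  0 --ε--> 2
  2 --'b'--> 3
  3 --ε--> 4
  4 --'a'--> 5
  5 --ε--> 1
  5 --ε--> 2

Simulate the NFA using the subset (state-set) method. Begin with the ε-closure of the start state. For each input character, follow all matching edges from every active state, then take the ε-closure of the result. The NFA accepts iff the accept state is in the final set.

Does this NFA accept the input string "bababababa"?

start: ε-closure({0}) = {0,1,2}
'b' @ 1: {3,4}
'a' @ 2: {1,2,5}  [accepting]
'b' @ 3: {3,4}
'a' @ 4: {1,2,5}  [accepting]
'b' @ 5: {3,4}
'a' @ 6: {1,2,5}  [accepting]
'b' @ 7: {3,4}
'a' @ 8: {1,2,5}  [accepting]
'b' @ 9: {3,4}
'a' @ 10: {1,2,5}  [accepting]
final: {1,2,5}; accept 1 in set

Answer: ACCEPT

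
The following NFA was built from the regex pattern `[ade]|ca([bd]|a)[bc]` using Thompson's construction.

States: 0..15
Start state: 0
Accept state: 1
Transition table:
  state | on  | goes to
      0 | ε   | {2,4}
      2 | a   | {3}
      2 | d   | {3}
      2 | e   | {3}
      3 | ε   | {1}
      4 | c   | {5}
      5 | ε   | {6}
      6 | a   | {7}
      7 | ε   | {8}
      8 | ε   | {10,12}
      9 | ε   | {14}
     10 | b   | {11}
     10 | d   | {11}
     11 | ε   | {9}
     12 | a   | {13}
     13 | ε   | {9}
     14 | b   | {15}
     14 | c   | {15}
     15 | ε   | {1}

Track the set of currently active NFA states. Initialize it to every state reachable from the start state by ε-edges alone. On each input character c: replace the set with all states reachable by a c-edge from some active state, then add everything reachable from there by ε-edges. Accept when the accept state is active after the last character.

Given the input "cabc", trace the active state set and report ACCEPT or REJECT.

S₀ = ε-closure({0}) = {0,2,4}
'c' @ 1: {5,6}
'a' @ 2: {7,8,10,12}
'b' @ 3: {9,11,14}
'c' @ 4: {1,15}  [accepting]
after full input: {1,15}  (accept=1 in)

Answer: ACCEPT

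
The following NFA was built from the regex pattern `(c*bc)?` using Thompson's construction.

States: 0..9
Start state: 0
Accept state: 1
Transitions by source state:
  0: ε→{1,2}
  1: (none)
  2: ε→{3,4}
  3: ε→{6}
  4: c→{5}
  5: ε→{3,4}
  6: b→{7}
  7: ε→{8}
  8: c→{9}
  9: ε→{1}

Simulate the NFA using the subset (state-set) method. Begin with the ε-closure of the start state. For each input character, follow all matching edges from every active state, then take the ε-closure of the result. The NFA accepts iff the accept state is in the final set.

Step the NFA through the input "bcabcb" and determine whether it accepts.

start: ε-closure({0}) = {0,1,2,3,4,6}
'b' @ 1: {7,8}
'c' @ 2: {1,9}  [accepting]
'a' @ 3: {}  — dead — no transitions
rest 'bcb' ignored (set empty)
after full input: {}  (accept=1 not in)

Answer: REJECT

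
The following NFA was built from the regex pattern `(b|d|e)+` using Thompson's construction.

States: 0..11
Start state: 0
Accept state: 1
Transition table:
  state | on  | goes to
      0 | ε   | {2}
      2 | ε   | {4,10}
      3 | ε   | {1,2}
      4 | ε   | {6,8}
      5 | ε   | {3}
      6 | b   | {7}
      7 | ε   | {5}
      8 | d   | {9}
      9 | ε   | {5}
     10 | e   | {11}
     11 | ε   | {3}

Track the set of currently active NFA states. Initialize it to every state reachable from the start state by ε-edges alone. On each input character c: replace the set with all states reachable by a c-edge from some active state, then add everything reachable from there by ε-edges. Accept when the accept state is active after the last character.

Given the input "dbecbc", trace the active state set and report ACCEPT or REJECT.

S₀ = ε-closure({0}) = {0,2,4,6,8,10}
'd' @ 1: {1,2,3,4,5,6,8,9,10}  ✓accept
'b' @ 2: {1,2,3,4,5,6,7,8,10}  ✓accept
'e' @ 3: {1,2,3,4,6,8,10,11}  ✓accept
'c' @ 4: {}  — dead — no transitions
rest 'bc' ignored (set empty)
after full input: {}  (accept=1 not in)

Answer: REJECT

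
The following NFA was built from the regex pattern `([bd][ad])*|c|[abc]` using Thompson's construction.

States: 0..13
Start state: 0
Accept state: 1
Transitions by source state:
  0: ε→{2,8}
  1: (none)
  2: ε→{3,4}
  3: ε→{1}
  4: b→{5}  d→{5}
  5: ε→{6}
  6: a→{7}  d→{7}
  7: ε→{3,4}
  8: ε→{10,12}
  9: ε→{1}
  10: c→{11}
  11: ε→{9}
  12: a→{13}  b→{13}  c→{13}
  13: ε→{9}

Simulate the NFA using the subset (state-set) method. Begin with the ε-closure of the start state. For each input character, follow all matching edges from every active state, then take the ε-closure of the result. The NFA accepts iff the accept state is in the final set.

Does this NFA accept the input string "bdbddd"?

Answer: ACCEPT

Trace:
start: ε-closure({0}) = {0,1,2,3,4,8,10,12}
'b' @ 1: {1,5,6,9,13}  [accepting]
'd' @ 2: {1,3,4,7}  [accepting]
'b' @ 3: {5,6}
'd' @ 4: {1,3,4,7}  [accepting]
'd' @ 5: {5,6}
'd' @ 6: {1,3,4,7}  [accepting]
final: {1,3,4,7}; accept 1 in set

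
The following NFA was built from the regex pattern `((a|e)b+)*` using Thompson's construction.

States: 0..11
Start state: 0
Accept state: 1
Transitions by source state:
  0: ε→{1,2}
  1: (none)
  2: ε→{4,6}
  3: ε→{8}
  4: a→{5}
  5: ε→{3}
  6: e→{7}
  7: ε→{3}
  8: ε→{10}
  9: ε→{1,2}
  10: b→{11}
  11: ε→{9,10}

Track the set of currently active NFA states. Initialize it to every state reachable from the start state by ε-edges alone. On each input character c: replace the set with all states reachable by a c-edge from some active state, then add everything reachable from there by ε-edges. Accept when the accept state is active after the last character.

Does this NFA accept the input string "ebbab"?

Answer: ACCEPT

Derivation:
start: ε-closure({0}) = {0,1,2,4,6}
'e' @ 1: {3,7,8,10}
'b' @ 2: {1,2,4,6,9,10,11}  (accept∈set)
'b' @ 3: {1,2,4,6,9,10,11}  (accept∈set)
'a' @ 4: {3,5,8,10}
'b' @ 5: {1,2,4,6,9,10,11}  (accept∈set)
final: {1,2,4,6,9,10,11}; accept 1 in set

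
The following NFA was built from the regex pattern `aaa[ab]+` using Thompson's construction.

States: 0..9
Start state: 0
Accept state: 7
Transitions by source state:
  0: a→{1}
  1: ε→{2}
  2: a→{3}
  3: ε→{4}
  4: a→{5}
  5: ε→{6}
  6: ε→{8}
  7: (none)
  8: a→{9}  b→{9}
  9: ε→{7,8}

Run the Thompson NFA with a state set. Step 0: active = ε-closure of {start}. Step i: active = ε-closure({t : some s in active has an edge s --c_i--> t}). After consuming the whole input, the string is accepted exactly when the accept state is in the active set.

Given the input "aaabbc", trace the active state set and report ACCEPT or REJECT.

S₀ = ε-closure({0}) = {0}
'a' @ 1: {1,2}
'a' @ 2: {3,4}
'a' @ 3: {5,6,8}
'b' @ 4: {7,8,9}  (accept∈set)
'b' @ 5: {7,8,9}  (accept∈set)
'c' @ 6: {}  — dead — no transitions
final: {}; accept 7 not in set

Answer: REJECT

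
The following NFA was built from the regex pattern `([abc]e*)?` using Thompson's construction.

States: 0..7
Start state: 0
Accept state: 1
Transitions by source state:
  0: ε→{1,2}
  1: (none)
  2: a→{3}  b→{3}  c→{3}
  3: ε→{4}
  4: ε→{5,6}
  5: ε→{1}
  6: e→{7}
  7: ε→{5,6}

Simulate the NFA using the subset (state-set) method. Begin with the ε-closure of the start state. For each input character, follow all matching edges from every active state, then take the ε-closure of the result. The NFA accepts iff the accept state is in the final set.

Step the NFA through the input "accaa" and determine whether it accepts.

start: ε-closure({0}) = {0,1,2}
'a' @ 1: {1,3,4,5,6}  (accept∈set)
'c' @ 2: {}  — state set empty
rest 'caa' ignored (set empty)
end set {} — state 1 not in

Answer: REJECT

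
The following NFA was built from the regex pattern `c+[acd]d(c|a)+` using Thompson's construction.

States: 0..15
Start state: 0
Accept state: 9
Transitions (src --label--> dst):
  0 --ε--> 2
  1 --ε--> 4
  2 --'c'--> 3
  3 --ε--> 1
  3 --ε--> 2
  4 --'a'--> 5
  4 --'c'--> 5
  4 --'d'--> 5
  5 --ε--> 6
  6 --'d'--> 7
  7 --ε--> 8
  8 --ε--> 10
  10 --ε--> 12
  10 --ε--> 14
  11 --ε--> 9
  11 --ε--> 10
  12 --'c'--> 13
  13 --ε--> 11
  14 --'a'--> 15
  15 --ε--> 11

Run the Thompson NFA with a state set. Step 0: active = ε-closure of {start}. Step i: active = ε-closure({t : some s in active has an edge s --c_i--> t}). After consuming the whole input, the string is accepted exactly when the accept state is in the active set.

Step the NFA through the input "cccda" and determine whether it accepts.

initial (ε-close {0}): {0,2}
'c' @ 1: {1,2,3,4}
'c' @ 2: {1,2,3,4,5,6}
'c' @ 3: {1,2,3,4,5,6}
'd' @ 4: {5,6,7,8,10,12,14}
'a' @ 5: {9,10,11,12,14,15}  ✓accept
final: {9,10,11,12,14,15}; accept 9 in set

Answer: ACCEPT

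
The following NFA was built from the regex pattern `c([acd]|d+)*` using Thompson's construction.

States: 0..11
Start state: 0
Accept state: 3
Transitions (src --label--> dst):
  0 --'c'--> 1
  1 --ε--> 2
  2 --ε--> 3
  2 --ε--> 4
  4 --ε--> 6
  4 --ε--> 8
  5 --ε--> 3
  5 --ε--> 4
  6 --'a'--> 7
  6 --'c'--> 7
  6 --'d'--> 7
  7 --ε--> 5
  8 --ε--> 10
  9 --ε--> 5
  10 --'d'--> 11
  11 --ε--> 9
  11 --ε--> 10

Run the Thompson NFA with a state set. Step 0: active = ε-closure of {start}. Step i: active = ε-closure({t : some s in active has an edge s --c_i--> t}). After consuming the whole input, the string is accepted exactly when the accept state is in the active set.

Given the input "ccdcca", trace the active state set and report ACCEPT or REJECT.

initial (ε-close {0}): {0}
'c' @ 1: {1,2,3,4,6,8,10}  ✓accept
'c' @ 2: {3,4,5,6,7,8,10}  ✓accept
'd' @ 3: {3,4,5,6,7,8,9,10,11}  ✓accept
'c' @ 4: {3,4,5,6,7,8,10}  ✓accept
'c' @ 5: {3,4,5,6,7,8,10}  ✓accept
'a' @ 6: {3,4,5,6,7,8,10}  ✓accept
after full input: {3,4,5,6,7,8,10}  (accept=3 in)

Answer: ACCEPT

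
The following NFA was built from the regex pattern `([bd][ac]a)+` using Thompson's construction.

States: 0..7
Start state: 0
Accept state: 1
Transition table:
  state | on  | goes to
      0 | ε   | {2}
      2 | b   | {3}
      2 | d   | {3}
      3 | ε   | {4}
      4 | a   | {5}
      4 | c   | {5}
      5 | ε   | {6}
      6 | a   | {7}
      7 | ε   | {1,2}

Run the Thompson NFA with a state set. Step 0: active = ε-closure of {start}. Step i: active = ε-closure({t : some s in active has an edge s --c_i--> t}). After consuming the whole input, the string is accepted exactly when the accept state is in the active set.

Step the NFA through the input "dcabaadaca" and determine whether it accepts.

Answer: REJECT

Steps:
initial (ε-close {0}): {0,2}
'd' @ 1: {3,4}
'c' @ 2: {5,6}
'a' @ 3: {1,2,7}  ✓accept
'b' @ 4: {3,4}
'a' @ 5: {5,6}
'a' @ 6: {1,2,7}  ✓accept
'd' @ 7: {3,4}
'a' @ 8: {5,6}
'c' @ 9: {}  — dead — no transitions
rest 'a' ignored (set empty)
end set {} — state 1 not in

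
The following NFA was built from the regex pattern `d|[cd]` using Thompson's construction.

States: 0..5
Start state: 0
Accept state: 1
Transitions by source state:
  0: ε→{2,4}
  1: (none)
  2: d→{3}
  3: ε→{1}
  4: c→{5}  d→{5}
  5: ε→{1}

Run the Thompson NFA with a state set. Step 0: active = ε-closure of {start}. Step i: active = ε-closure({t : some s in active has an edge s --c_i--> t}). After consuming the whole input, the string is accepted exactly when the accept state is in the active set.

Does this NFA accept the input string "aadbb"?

S₀ = ε-closure({0}) = {0,2,4}
'a' @ 1: {}  — no active states
rest 'adbb' ignored (set empty)
after full input: {}  (accept=1 not in)

Answer: REJECT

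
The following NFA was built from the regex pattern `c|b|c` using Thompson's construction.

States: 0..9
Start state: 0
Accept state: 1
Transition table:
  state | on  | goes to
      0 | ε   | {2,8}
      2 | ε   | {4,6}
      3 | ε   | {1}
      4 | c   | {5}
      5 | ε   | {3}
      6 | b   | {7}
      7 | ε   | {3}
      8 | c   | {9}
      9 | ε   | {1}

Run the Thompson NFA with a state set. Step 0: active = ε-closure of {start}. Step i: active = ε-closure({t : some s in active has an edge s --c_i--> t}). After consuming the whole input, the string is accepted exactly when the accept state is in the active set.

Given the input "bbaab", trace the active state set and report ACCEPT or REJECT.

S₀ = ε-closure({0}) = {0,2,4,6,8}
'b' @ 1: {1,3,7}  [accepting]
'b' @ 2: {}  — state set empty
rest 'aab' ignored (set empty)
final: {}; accept 1 not in set

Answer: REJECT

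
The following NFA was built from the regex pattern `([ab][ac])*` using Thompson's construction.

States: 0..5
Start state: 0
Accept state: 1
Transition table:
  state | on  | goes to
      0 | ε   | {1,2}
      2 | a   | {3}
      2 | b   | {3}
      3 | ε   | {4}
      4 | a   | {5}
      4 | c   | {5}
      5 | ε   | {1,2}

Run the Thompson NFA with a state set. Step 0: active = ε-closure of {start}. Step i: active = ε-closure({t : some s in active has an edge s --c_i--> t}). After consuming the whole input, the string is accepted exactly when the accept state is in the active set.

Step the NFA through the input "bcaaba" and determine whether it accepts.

Answer: ACCEPT

Derivation:
initial (ε-close {0}): {0,1,2}
'b' @ 1: {3,4}
'c' @ 2: {1,2,5}  [accepting]
'a' @ 3: {3,4}
'a' @ 4: {1,2,5}  [accepting]
'b' @ 5: {3,4}
'a' @ 6: {1,2,5}  [accepting]
after full input: {1,2,5}  (accept=1 in)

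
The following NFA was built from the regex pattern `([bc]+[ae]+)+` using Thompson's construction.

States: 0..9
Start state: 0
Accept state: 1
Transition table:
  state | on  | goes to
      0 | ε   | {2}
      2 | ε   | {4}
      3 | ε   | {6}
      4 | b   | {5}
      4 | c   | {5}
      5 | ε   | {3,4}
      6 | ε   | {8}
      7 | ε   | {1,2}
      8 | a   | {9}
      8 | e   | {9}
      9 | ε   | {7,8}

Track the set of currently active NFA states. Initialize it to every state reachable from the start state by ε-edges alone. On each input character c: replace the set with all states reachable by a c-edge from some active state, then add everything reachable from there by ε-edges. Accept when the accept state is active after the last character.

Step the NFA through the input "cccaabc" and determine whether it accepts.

initial (ε-close {0}): {0,2,4}
'c' @ 1: {3,4,5,6,8}
'c' @ 2: {3,4,5,6,8}
'c' @ 3: {3,4,5,6,8}
'a' @ 4: {1,2,4,7,8,9}  [accepting]
'a' @ 5: {1,2,4,7,8,9}  [accepting]
'b' @ 6: {3,4,5,6,8}
'c' @ 7: {3,4,5,6,8}
end set {3,4,5,6,8} — state 1 not in

Answer: REJECT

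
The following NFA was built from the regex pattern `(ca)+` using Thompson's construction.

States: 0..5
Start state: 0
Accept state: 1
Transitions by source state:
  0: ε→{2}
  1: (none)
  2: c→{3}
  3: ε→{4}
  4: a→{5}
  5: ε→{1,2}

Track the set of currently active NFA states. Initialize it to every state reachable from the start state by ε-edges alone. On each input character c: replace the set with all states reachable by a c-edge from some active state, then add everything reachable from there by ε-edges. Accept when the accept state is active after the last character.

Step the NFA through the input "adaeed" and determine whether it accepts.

start: ε-closure({0}) = {0,2}
'a' @ 1: {}  — dead — no transitions
rest 'daeed' ignored (set empty)
after full input: {}  (accept=1 not in)

Answer: REJECT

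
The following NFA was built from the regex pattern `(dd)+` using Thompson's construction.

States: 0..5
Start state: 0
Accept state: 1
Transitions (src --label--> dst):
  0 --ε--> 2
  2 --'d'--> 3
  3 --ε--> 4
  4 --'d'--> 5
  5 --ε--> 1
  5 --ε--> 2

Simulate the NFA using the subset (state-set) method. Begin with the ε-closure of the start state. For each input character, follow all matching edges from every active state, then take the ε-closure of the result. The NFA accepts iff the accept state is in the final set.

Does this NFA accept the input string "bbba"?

Answer: REJECT

Derivation:
start: ε-closure({0}) = {0,2}
'b' @ 1: {}  — dead — no transitions
rest 'bba' ignored (set empty)
final: {}; accept 1 not in set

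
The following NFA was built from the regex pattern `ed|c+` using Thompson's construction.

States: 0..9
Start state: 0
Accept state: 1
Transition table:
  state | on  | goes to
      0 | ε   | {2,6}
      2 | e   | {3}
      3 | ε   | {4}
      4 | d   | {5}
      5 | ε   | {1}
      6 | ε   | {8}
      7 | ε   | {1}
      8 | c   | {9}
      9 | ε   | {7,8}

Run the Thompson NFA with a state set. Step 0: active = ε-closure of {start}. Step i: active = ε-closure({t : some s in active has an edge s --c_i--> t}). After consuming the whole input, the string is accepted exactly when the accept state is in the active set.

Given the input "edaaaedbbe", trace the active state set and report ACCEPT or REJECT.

Answer: REJECT

Steps:
S₀ = ε-closure({0}) = {0,2,6,8}
'e' @ 1: {3,4}
'd' @ 2: {1,5}  [accepting]
'a' @ 3: {}  — dead — no transitions
rest 'aaedbbe' ignored (set empty)
after full input: {}  (accept=1 not in)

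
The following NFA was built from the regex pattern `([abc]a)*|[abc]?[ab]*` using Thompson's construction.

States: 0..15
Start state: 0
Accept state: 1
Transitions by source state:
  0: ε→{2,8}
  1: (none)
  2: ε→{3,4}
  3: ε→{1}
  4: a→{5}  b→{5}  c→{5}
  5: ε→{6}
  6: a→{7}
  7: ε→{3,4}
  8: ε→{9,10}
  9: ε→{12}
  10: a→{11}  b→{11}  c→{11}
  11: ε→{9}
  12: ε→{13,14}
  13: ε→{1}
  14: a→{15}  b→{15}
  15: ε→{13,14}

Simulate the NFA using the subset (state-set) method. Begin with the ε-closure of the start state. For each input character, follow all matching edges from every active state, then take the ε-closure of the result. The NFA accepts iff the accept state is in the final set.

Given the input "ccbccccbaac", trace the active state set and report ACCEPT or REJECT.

start: ε-closure({0}) = {0,1,2,3,4,8,9,10,12,13,14}
'c' @ 1: {1,5,6,9,11,12,13,14}  [accepting]
'c' @ 2: {}  — state set empty
rest 'bccccbaac' ignored (set empty)
after full input: {}  (accept=1 not in)

Answer: REJECT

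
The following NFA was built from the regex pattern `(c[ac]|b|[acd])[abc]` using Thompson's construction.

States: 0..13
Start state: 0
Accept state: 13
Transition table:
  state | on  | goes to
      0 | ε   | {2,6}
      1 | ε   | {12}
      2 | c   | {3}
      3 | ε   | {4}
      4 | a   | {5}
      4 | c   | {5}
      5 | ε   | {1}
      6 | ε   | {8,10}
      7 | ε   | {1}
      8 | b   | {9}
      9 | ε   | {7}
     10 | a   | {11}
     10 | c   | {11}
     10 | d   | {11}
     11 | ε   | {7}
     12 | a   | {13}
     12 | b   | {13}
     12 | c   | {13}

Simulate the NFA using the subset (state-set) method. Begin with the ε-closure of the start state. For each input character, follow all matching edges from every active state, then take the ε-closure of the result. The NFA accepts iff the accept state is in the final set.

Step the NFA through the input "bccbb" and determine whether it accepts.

start: ε-closure({0}) = {0,2,6,8,10}
'b' @ 1: {1,7,9,12}
'c' @ 2: {13}  [accepting]
'c' @ 3: {}  — state set empty
rest 'bb' ignored (set empty)
end set {} — state 13 not in

Answer: REJECT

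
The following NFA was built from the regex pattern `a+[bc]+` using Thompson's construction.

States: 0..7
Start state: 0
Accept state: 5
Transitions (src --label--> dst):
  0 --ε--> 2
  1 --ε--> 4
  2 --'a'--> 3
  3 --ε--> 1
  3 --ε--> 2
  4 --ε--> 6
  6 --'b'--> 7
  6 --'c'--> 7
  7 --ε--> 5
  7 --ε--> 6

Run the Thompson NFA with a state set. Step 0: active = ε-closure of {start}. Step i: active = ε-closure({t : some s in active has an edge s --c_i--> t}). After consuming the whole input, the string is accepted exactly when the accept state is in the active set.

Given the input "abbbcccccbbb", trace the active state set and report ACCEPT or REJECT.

initial (ε-close {0}): {0,2}
'a' @ 1: {1,2,3,4,6}
'b' @ 2: {5,6,7}  ✓accept
'b' @ 3: {5,6,7}  ✓accept
'b' @ 4: {5,6,7}  ✓accept
'c' @ 5: {5,6,7}  ✓accept
'c' @ 6: {5,6,7}  ✓accept
'c' @ 7: {5,6,7}  ✓accept
'c' @ 8: {5,6,7}  ✓accept
'c' @ 9: {5,6,7}  ✓accept
'b' @ 10: {5,6,7}  ✓accept
'b' @ 11: {5,6,7}  ✓accept
'b' @ 12: {5,6,7}  ✓accept
final: {5,6,7}; accept 5 in set

Answer: ACCEPT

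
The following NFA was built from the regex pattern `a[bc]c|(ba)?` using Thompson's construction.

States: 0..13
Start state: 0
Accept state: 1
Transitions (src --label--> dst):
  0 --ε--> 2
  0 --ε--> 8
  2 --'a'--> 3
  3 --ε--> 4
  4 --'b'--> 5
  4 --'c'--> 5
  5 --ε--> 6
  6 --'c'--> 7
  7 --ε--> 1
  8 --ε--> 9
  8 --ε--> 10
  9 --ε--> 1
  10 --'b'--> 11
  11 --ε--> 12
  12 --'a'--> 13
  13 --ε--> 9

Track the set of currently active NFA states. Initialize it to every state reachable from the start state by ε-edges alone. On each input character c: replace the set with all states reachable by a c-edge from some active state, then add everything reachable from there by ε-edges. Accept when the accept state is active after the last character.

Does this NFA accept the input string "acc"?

Answer: ACCEPT

Steps:
start: ε-closure({0}) = {0,1,2,8,9,10}
'a' @ 1: {3,4}
'c' @ 2: {5,6}
'c' @ 3: {1,7}  (accept∈set)
end set {1,7} — state 1 in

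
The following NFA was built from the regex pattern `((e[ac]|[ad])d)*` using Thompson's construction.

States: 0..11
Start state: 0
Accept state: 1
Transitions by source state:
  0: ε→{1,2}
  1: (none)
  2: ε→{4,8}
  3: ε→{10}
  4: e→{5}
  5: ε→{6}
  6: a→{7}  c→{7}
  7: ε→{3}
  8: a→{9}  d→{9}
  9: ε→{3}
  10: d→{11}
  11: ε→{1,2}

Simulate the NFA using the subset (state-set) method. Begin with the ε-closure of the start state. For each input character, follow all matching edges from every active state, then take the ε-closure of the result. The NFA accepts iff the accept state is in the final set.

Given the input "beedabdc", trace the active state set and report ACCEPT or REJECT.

Answer: REJECT

Derivation:
S₀ = ε-closure({0}) = {0,1,2,4,8}
'b' @ 1: {}  — state set empty
rest 'eedabdc' ignored (set empty)
end set {} — state 1 not in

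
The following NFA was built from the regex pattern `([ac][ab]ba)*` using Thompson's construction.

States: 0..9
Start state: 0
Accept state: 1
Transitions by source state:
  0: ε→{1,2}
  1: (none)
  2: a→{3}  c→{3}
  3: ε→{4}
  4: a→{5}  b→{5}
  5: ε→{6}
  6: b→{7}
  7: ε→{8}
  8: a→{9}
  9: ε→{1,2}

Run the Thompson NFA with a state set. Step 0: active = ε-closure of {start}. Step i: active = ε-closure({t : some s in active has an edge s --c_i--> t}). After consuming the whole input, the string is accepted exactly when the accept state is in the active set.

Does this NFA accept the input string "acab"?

Answer: REJECT

Trace:
initial (ε-close {0}): {0,1,2}
'a' @ 1: {3,4}
'c' @ 2: {}  — no active states
rest 'ab' ignored (set empty)
end set {} — state 1 not in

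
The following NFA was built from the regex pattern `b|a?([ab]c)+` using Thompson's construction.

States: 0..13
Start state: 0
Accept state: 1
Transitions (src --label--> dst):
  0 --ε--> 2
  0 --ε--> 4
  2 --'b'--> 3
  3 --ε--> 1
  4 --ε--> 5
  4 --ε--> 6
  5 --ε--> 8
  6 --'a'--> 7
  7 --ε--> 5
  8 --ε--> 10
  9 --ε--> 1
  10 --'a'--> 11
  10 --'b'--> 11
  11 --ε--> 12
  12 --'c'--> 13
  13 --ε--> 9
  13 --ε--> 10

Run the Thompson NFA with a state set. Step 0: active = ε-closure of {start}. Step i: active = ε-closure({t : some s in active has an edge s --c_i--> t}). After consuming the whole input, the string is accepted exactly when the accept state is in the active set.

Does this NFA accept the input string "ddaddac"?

initial (ε-close {0}): {0,2,4,5,6,8,10}
'd' @ 1: {}  — dead — no transitions
rest 'daddac' ignored (set empty)
after full input: {}  (accept=1 not in)

Answer: REJECT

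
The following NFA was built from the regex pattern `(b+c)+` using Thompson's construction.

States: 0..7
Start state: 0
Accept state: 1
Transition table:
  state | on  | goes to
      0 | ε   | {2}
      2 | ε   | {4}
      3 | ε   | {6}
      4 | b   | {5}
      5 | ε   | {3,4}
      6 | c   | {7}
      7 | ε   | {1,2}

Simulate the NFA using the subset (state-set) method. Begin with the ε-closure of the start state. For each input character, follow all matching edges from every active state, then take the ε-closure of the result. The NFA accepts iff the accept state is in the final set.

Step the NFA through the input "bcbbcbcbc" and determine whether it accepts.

Answer: ACCEPT

Derivation:
initial (ε-close {0}): {0,2,4}
'b' @ 1: {3,4,5,6}
'c' @ 2: {1,2,4,7}  (accept∈set)
'b' @ 3: {3,4,5,6}
'b' @ 4: {3,4,5,6}
'c' @ 5: {1,2,4,7}  (accept∈set)
'b' @ 6: {3,4,5,6}
'c' @ 7: {1,2,4,7}  (accept∈set)
'b' @ 8: {3,4,5,6}
'c' @ 9: {1,2,4,7}  (accept∈set)
after full input: {1,2,4,7}  (accept=1 in)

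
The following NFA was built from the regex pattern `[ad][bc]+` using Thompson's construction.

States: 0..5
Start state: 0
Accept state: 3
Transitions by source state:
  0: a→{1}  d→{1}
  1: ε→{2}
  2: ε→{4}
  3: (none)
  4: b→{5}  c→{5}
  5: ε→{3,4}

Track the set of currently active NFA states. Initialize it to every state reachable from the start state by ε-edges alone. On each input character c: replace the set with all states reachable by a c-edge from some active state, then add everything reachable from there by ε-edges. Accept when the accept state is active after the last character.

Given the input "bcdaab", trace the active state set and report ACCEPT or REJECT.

Answer: REJECT

Steps:
S₀ = ε-closure({0}) = {0}
'b' @ 1: {}  — dead — no transitions
rest 'cdaab' ignored (set empty)
final: {}; accept 3 not in set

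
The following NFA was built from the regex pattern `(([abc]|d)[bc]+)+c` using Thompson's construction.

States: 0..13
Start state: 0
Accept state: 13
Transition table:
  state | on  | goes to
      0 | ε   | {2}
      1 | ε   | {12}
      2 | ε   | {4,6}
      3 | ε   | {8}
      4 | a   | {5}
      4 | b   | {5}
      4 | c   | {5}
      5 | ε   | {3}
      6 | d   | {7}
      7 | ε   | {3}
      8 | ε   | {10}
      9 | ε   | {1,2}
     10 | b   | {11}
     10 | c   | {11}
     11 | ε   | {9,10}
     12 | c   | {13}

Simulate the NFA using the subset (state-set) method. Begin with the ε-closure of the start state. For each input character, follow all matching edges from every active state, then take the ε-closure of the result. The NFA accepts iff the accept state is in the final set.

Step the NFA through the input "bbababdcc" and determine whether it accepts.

start: ε-closure({0}) = {0,2,4,6}
'b' @ 1: {3,5,8,10}
'b' @ 2: {1,2,4,6,9,10,11,12}
'a' @ 3: {3,5,8,10}
'b' @ 4: {1,2,4,6,9,10,11,12}
'a' @ 5: {3,5,8,10}
'b' @ 6: {1,2,4,6,9,10,11,12}
'd' @ 7: {3,7,8,10}
'c' @ 8: {1,2,4,6,9,10,11,12}
'c' @ 9: {1,2,3,4,5,6,8,9,10,11,12,13}  ✓accept
final: {1,2,3,4,5,6,8,9,10,11,12,13}; accept 13 in set

Answer: ACCEPT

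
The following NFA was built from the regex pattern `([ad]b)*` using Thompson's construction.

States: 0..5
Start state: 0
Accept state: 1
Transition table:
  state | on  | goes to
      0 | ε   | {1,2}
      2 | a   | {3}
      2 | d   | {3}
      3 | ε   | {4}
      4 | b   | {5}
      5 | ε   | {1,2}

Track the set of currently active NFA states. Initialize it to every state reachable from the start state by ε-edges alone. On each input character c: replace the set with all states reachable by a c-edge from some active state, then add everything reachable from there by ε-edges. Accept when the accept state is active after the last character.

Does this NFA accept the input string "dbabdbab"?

S₀ = ε-closure({0}) = {0,1,2}
'd' @ 1: {3,4}
'b' @ 2: {1,2,5}  (accept∈set)
'a' @ 3: {3,4}
'b' @ 4: {1,2,5}  (accept∈set)
'd' @ 5: {3,4}
'b' @ 6: {1,2,5}  (accept∈set)
'a' @ 7: {3,4}
'b' @ 8: {1,2,5}  (accept∈set)
after full input: {1,2,5}  (accept=1 in)

Answer: ACCEPT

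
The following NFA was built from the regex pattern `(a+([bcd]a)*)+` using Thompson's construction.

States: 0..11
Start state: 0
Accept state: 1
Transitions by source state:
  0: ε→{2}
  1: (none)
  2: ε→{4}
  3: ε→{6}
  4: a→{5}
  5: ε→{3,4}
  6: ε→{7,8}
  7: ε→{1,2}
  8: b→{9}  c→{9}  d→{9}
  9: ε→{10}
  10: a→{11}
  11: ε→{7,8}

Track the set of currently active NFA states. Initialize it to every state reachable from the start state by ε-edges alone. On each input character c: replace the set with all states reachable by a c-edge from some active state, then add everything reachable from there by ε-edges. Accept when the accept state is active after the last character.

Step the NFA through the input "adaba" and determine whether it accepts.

initial (ε-close {0}): {0,2,4}
'a' @ 1: {1,2,3,4,5,6,7,8}  [accepting]
'd' @ 2: {9,10}
'a' @ 3: {1,2,4,7,8,11}  [accepting]
'b' @ 4: {9,10}
'a' @ 5: {1,2,4,7,8,11}  [accepting]
end set {1,2,4,7,8,11} — state 1 in

Answer: ACCEPT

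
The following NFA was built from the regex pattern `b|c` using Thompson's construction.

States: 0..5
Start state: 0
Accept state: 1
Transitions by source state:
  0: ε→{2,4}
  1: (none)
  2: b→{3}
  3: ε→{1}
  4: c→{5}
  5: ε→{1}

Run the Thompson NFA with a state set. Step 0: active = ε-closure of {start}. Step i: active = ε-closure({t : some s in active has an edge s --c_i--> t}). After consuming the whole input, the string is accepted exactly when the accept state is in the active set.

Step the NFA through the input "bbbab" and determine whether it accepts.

start: ε-closure({0}) = {0,2,4}
'b' @ 1: {1,3}  ✓accept
'b' @ 2: {}  — state set empty
rest 'bab' ignored (set empty)
end set {} — state 1 not in

Answer: REJECT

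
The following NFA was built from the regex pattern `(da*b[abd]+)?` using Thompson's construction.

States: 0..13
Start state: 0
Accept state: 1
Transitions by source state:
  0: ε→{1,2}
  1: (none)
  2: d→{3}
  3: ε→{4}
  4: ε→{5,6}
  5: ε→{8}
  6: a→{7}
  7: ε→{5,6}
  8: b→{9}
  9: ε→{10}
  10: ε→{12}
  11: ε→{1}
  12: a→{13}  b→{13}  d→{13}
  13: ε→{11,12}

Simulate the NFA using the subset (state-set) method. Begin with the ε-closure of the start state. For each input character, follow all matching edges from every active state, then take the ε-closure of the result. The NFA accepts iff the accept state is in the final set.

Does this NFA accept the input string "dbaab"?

Answer: ACCEPT

Steps:
S₀ = ε-closure({0}) = {0,1,2}
'd' @ 1: {3,4,5,6,8}
'b' @ 2: {9,10,12}
'a' @ 3: {1,11,12,13}  ✓accept
'a' @ 4: {1,11,12,13}  ✓accept
'b' @ 5: {1,11,12,13}  ✓accept
final: {1,11,12,13}; accept 1 in set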